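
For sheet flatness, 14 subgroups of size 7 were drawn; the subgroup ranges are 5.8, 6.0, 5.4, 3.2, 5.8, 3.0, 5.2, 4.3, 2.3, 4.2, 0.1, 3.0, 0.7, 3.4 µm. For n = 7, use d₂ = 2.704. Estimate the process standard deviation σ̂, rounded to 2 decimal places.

1.38

R̄ = (5.8 + 6.0 + 5.4 + 3.2 + 5.8 + 3.0 + 5.2 + 4.3 + 2.3 + 4.2 + 0.1 + 3.0 + 0.7 + 3.4) / 14 = 3.7429
σ̂ = R̄ / d₂ = 3.7429 / 2.704 = 1.3842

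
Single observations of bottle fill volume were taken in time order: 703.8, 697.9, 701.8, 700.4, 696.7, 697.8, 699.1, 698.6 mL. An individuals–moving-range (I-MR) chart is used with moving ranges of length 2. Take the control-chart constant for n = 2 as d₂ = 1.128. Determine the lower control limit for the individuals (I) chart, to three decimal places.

692.750

X̄ = (703.8 + 697.9 + 701.8 + 700.4 + 696.7 + 697.8 + 699.1 + 698.6) / 8 = 699.5125
Moving ranges: 5.9, 3.9, 1.4, 3.7, 1.1, 1.3, 0.5; M̄R̄ = 17.8000 / 7 = 2.5429
LCL = X̄ − 3·M̄R̄/d₂ = 699.5125 − 3 × 2.5429 / 1.128 = 692.7496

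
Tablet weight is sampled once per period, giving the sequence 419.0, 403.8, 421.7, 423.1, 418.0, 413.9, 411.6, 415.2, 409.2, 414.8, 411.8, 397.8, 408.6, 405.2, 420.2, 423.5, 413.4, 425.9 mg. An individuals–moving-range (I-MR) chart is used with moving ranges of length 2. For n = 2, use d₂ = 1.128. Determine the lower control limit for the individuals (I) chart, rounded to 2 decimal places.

X̄ = (419.0 + 403.8 + 421.7 + 423.1 + 418.0 + 413.9 + 411.6 + 415.2 + 409.2 + 414.8 + 411.8 + 397.8 + 408.6 + 405.2 + 420.2 + 423.5 + 413.4 + 425.9) / 18 = 414.2611
Moving ranges: 15.2, 17.9, 1.4, 5.1, 4.1, 2.3, 3.6, 6.0, 5.6, 3.0, 14.0, 10.8, 3.4, 15.0, 3.3, 10.1, 12.5; M̄R̄ = 133.3000 / 17 = 7.8412
LCL = X̄ − 3·M̄R̄/d₂ = 414.2611 − 3 × 7.8412 / 1.128 = 393.4069

393.41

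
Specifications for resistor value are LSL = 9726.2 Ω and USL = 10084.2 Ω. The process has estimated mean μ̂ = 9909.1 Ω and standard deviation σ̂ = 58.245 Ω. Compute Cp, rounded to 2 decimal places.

Cp = (USL − LSL) / (6σ̂) = (10084.2 − 9726.2) / (6 × 58.245) = 358.0000 / 349.4700 = 1.0244

1.02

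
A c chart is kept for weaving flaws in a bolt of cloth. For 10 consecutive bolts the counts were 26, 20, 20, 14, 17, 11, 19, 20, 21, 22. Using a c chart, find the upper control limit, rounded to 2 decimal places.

c̄ = (26 + 20 + 20 + 14 + 17 + 11 + 19 + 20 + 21 + 22) / 10 = 190 / 10 = 19.0000
UCL = c̄ + 3√c̄ = 19.0000 + 3 × √19.0000 = 19.0000 + 3 × 4.3589 = 32.0767

32.08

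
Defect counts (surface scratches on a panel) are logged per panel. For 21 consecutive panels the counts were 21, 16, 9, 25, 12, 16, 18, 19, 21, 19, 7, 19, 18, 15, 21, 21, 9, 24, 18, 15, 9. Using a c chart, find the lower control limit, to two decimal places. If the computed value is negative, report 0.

4.48

c̄ = (21 + 16 + 9 + 25 + 12 + 16 + 18 + 19 + 21 + 19 + 7 + 19 + 18 + 15 + 21 + 21 + 9 + 24 + 18 + 15 + 9) / 21 = 352 / 21 = 16.7619
LCL = c̄ − 3√c̄ = 16.7619 − 3 × 4.0941 = 4.4795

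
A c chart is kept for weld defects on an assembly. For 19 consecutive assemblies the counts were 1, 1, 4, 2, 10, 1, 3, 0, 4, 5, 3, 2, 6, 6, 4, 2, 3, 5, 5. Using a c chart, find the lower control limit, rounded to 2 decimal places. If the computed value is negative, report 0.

0.00

c̄ = (1 + 1 + 4 + 2 + 10 + 1 + 3 + 0 + 4 + 5 + 3 + 2 + 6 + 6 + 4 + 2 + 3 + 5 + 5) / 19 = 67 / 19 = 3.5263
LCL = c̄ − 3√c̄ = 3.5263 − 3 × 1.8778 = -2.1072 → 0 (cannot be negative)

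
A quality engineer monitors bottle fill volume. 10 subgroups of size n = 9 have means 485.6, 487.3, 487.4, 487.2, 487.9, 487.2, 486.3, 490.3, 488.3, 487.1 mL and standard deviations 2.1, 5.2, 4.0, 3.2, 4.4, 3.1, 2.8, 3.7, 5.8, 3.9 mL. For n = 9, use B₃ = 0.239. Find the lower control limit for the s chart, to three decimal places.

s̄ = (2.1 + 5.2 + 4.0 + 3.2 + 4.4 + 3.1 + 2.8 + 3.7 + 5.8 + 3.9) / 10 = 3.8200
LCL_s = B₃·s̄ = 0.239 × 3.8200 = 0.9130

0.913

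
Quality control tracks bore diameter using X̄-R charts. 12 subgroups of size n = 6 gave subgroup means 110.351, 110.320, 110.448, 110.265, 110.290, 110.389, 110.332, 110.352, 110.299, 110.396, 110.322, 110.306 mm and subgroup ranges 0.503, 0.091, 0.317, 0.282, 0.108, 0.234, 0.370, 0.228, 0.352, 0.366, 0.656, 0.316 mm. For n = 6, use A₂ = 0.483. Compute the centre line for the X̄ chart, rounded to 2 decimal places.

X̄̄ = (110.351 + 110.320 + 110.448 + 110.265 + 110.290 + 110.389 + 110.332 + 110.352 + 110.299 + 110.396 + 110.322 + 110.306) / 12 = 1324.0700 / 12 = 110.3392
CL = X̄̄ = 110.3392

110.34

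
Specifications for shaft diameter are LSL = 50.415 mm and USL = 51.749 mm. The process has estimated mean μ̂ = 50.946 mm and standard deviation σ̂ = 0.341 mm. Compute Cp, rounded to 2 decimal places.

Cp = (USL − LSL) / (6σ̂) = (51.749 − 50.415) / (6 × 0.341) = 1.3340 / 2.0460 = 0.6520

0.65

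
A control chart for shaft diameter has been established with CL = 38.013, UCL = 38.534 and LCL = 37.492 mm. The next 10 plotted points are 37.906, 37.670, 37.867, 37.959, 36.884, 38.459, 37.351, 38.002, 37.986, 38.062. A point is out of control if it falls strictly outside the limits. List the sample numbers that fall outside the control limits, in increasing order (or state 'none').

5, 7

Compare each point to [37.492, 38.534]: sample 5 = 36.884 < LCL; sample 7 = 37.351 < LCL.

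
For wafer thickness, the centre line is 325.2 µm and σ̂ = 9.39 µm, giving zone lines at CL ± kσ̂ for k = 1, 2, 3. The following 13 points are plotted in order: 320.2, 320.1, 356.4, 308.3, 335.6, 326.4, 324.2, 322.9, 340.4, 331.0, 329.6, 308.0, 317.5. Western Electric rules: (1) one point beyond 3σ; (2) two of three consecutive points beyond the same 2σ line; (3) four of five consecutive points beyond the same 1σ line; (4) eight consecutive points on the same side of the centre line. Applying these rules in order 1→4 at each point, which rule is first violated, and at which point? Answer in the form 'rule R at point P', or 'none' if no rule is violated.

Zone of each point (C = within 1σ̂, B = 1σ̂–2σ̂, A = 2σ̂–3σ̂, * = beyond 3σ̂; sign = side of CL): 1:-C, 2:-C, 3:+*, 4:-B, 5:+B, 6:+C, 7:-C, 8:-C, 9:+B, 10:+C, 11:+C, 12:-B, 13:-C
Rule 1 (one point beyond the 3σ limits) is satisfied at point 3.

rule 1 at point 3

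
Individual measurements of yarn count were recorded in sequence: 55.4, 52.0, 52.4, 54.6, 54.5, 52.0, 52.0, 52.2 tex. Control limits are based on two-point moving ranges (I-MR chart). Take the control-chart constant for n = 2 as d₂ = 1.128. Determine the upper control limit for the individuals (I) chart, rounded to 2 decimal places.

X̄ = (55.4 + 52.0 + 52.4 + 54.6 + 54.5 + 52.0 + 52.0 + 52.2) / 8 = 53.1375
Moving ranges: 3.4, 0.4, 2.2, 0.1, 2.5, 0.0, 0.2; M̄R̄ = 8.8000 / 7 = 1.2571
UCL = X̄ + 3·M̄R̄/d₂ = 53.1375 + 3 × 1.2571 / 1.128 = 56.4810

56.48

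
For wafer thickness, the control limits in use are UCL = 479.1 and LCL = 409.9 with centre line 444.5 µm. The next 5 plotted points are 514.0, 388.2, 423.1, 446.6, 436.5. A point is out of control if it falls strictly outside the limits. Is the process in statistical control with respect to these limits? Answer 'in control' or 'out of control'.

Compare each point to [409.9, 479.1]: sample 1 = 514.0 > UCL; sample 2 = 388.2 < LCL.

out of control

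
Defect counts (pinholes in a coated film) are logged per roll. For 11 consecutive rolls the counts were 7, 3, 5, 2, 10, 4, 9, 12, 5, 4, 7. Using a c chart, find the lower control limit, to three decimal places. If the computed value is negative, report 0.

c̄ = (7 + 3 + 5 + 2 + 10 + 4 + 9 + 12 + 5 + 4 + 7) / 11 = 68 / 11 = 6.1818
LCL = c̄ − 3√c̄ = 6.1818 − 3 × 2.4863 = -1.2772 → 0 (cannot be negative)

0.000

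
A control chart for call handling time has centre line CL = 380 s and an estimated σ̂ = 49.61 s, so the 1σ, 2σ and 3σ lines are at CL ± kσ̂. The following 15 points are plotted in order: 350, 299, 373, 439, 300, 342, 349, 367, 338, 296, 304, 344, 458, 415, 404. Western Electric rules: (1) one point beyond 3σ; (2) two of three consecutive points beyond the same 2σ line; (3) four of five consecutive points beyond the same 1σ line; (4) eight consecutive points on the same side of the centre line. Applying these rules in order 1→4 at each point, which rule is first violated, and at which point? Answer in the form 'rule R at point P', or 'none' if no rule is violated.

rule 4 at point 12

Zone of each point (C = within 1σ̂, B = 1σ̂–2σ̂, A = 2σ̂–3σ̂, * = beyond 3σ̂; sign = side of CL): 1:-C, 2:-B, 3:-C, 4:+B, 5:-B, 6:-C, 7:-C, 8:-C, 9:-C, 10:-B, 11:-B, 12:-C, 13:+B, 14:+C, 15:+C
Rule 4 (eight consecutive points on the same side of the centre line) is satisfied at point 12.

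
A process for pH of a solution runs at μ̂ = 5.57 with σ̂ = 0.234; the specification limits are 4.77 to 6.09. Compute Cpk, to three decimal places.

Cpu = (USL − μ̂) / (3σ̂) = (6.09 − 5.57) / (3 × 0.234) = 0.7407; Cpl = (μ̂ − LSL) / (3σ̂) = (5.57 − 4.77) / (3 × 0.234) = 1.1396; Cpk = min(Cpu, Cpl) = 0.7407

0.741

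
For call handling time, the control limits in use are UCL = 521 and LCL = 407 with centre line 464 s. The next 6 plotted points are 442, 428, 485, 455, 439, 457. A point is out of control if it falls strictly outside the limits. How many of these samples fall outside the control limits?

0

All 6 points lie within [407, 521].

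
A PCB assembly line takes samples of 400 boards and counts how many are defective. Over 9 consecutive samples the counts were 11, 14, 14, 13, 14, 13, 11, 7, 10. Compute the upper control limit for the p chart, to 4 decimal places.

p̄ = Σdᵢ / (k·n) = 107 / (9 × 400) = 0.02972
UCL = p̄ + 3·√(p̄(1−p̄)/n) = 0.02972 + 3 × √(0.02972×0.97028/400) = 0.02972 + 3 × 0.00849 = 0.05520

0.0552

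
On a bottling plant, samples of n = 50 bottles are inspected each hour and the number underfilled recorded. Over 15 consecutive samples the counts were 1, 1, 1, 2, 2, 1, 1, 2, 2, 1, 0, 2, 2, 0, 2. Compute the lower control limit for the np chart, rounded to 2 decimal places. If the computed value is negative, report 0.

0.00

p̄ = Σdᵢ / (k·n) = 20 / (15 × 50) = 0.02667
LCL = np̄ − 3·√(np̄(1−p̄)) = 1.3333 − 3 × 1.1392 = -2.0843 → 0 (negative, so LCL = 0)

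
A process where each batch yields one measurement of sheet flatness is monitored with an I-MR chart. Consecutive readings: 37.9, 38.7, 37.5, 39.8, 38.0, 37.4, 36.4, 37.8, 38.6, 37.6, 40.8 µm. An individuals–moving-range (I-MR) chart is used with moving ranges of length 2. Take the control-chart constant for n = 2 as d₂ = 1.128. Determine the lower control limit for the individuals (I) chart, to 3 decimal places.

34.477

X̄ = (37.9 + 38.7 + 37.5 + 39.8 + 38.0 + 37.4 + 36.4 + 37.8 + 38.6 + 37.6 + 40.8) / 11 = 38.2273
Moving ranges: 0.8, 1.2, 2.3, 1.8, 0.6, 1.0, 1.4, 0.8, 1.0, 3.2; M̄R̄ = 14.1000 / 10 = 1.4100
LCL = X̄ − 3·M̄R̄/d₂ = 38.2273 − 3 × 1.4100 / 1.128 = 34.4773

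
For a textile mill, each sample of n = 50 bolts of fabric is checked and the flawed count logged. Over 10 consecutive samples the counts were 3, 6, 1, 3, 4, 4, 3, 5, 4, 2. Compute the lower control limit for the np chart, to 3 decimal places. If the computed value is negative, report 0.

0.000

p̄ = Σdᵢ / (k·n) = 35 / (10 × 50) = 0.07000
LCL = np̄ − 3·√(np̄(1−p̄)) = 3.5000 − 3 × 1.8042 = -1.9125 → 0 (negative, so LCL = 0)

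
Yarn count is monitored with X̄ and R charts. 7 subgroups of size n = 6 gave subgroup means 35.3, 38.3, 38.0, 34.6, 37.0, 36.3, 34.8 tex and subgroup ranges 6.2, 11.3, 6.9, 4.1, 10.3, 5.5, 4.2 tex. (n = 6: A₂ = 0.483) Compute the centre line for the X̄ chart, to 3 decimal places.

X̄̄ = (35.3 + 38.3 + 38.0 + 34.6 + 37.0 + 36.3 + 34.8) / 7 = 254.3000 / 7 = 36.3286
CL = X̄̄ = 36.3286

36.329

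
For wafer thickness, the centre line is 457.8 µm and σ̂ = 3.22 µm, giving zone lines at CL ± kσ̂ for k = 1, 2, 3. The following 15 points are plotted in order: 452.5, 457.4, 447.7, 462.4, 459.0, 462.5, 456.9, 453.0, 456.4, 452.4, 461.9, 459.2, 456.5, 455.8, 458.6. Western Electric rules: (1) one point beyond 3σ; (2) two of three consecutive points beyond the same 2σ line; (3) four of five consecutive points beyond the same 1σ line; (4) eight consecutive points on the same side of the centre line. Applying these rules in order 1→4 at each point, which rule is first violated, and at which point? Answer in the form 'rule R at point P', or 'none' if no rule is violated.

rule 1 at point 3

Zone of each point (C = within 1σ̂, B = 1σ̂–2σ̂, A = 2σ̂–3σ̂, * = beyond 3σ̂; sign = side of CL): 1:-B, 2:-C, 3:-*, 4:+B, 5:+C, 6:+B, 7:-C, 8:-B, 9:-C, 10:-B, 11:+B, 12:+C, 13:-C, 14:-C, 15:+C
Rule 1 (one point beyond the 3σ limits) is satisfied at point 3.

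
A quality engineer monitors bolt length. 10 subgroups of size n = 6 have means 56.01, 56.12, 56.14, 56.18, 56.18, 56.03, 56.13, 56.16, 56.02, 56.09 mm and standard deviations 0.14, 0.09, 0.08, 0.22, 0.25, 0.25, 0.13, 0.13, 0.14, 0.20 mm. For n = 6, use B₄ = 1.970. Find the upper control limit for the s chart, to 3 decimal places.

s̄ = (0.14 + 0.09 + 0.08 + 0.22 + 0.25 + 0.25 + 0.13 + 0.13 + 0.14 + 0.20) / 10 = 0.1630
UCL_s = B₄·s̄ = 1.970 × 0.1630 = 0.3211

0.321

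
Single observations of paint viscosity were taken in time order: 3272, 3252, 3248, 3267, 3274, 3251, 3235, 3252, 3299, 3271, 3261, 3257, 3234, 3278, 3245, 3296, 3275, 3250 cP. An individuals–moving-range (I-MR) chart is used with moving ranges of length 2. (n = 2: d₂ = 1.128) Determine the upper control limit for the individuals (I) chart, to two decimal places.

3323.38

X̄ = (3272 + 3252 + 3248 + 3267 + 3274 + 3251 + 3235 + 3252 + 3299 + 3271 + 3261 + 3257 + 3234 + 3278 + 3245 + 3296 + 3275 + 3250) / 18 = 3262.0556
Moving ranges: 20, 4, 19, 7, 23, 16, 17, 47, 28, 10, 4, 23, 44, 33, 51, 21, 25; M̄R̄ = 392.0000 / 17 = 23.0588
UCL = X̄ + 3·M̄R̄/d₂ = 3262.0556 + 3 × 23.0588 / 1.128 = 3323.3822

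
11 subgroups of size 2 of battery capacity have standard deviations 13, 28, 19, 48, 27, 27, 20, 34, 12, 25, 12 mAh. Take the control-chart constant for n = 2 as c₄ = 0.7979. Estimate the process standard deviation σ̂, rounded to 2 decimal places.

30.19

s̄ = (13 + 28 + 19 + 48 + 27 + 27 + 20 + 34 + 12 + 25 + 12) / 11 = 24.0909
σ̂ = s̄ / c₄ = 24.0909 / 0.7979 = 30.1929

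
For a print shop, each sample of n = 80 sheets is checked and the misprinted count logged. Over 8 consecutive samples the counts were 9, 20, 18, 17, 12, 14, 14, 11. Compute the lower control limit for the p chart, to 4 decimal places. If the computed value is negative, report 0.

p̄ = Σdᵢ / (k·n) = 115 / (8 × 80) = 0.17969
LCL = p̄ − 3·√(p̄(1−p̄)/n) = 0.17969 − 3 × 0.04292 = 0.05091

0.0509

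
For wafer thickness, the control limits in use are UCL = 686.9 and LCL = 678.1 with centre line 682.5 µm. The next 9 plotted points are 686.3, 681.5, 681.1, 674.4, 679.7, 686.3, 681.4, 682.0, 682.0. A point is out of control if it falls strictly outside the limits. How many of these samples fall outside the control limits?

1

Compare each point to [678.1, 686.9]: sample 4 = 674.4 < LCL.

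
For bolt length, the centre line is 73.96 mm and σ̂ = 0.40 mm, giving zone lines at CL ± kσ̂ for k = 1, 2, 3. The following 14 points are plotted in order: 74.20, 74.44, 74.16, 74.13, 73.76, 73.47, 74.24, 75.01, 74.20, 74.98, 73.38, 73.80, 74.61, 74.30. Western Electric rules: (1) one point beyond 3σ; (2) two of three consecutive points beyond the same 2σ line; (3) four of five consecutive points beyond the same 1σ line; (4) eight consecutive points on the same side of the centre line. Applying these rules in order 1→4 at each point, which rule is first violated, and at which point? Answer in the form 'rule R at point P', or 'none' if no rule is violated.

rule 2 at point 10

Zone of each point (C = within 1σ̂, B = 1σ̂–2σ̂, A = 2σ̂–3σ̂, * = beyond 3σ̂; sign = side of CL): 1:+C, 2:+B, 3:+C, 4:+C, 5:-C, 6:-B, 7:+C, 8:+A, 9:+C, 10:+A, 11:-B, 12:-C, 13:+B, 14:+C
Rule 2 (two of three consecutive points beyond the same 2σ limit) is satisfied at point 10.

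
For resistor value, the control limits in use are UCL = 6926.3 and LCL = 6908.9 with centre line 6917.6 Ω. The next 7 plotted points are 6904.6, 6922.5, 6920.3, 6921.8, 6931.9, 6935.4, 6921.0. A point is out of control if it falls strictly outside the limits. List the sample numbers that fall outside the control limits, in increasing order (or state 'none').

Compare each point to [6908.9, 6926.3]: sample 1 = 6904.6 < LCL; sample 5 = 6931.9 > UCL; sample 6 = 6935.4 > UCL.

1, 5, 6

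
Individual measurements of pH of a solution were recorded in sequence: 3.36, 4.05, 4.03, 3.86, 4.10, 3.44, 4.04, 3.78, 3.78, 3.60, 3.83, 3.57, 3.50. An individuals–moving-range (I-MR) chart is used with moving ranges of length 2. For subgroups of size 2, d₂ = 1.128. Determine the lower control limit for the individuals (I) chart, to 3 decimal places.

X̄ = (3.36 + 4.05 + 4.03 + 3.86 + 4.10 + 3.44 + 4.04 + 3.78 + 3.78 + 3.60 + 3.83 + 3.57 + 3.50) / 13 = 3.7646
Moving ranges: 0.69, 0.02, 0.17, 0.24, 0.66, 0.60, 0.26, 0.00, 0.18, 0.23, 0.26, 0.07; M̄R̄ = 3.3800 / 12 = 0.2817
LCL = X̄ − 3·M̄R̄/d₂ = 3.7646 − 3 × 0.2817 / 1.128 = 3.0155

3.016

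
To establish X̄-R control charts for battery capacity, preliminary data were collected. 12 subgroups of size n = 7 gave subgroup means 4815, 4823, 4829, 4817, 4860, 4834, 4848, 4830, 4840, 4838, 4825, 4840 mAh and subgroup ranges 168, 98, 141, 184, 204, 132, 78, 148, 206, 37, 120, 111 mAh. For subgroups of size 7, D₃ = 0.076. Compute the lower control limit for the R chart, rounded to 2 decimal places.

R̄ = (168 + 98 + 141 + 184 + 204 + 132 + 78 + 148 + 206 + 37 + 120 + 111) / 12 = 1627.0000 / 12 = 135.5833
LCL_R = D₃·R̄ = 0.076 × 135.5833 = 10.3043

10.30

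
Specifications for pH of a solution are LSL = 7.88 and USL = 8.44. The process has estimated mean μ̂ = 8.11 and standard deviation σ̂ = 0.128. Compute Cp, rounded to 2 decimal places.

Cp = (USL − LSL) / (6σ̂) = (8.44 − 7.88) / (6 × 0.128) = 0.5600 / 0.7680 = 0.7292

0.73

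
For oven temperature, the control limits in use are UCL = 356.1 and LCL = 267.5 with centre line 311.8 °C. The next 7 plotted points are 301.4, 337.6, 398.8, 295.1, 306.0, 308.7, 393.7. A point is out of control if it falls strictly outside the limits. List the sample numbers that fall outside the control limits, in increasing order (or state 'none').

Compare each point to [267.5, 356.1]: sample 3 = 398.8 > UCL; sample 7 = 393.7 > UCL.

3, 7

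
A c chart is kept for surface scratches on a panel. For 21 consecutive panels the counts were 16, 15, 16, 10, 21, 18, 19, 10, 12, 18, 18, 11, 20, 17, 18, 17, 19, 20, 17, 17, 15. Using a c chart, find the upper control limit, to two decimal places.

c̄ = (16 + 15 + 16 + 10 + 21 + 18 + 19 + 10 + 12 + 18 + 18 + 11 + 20 + 17 + 18 + 17 + 19 + 20 + 17 + 17 + 15) / 21 = 344 / 21 = 16.3810
UCL = c̄ + 3√c̄ = 16.3810 + 3 × √16.3810 = 16.3810 + 3 × 4.0473 = 28.5230

28.52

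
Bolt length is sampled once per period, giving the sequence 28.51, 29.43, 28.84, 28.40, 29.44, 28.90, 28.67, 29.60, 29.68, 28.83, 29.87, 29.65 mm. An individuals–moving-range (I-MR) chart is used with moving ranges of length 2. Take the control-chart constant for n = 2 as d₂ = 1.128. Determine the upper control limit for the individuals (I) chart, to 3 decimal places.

X̄ = (28.51 + 29.43 + 28.84 + 28.40 + 29.44 + 28.90 + 28.67 + 29.60 + 29.68 + 28.83 + 29.87 + 29.65) / 12 = 29.1517
Moving ranges: 0.92, 0.59, 0.44, 1.04, 0.54, 0.23, 0.93, 0.08, 0.85, 1.04, 0.22; M̄R̄ = 6.8800 / 11 = 0.6255
UCL = X̄ + 3·M̄R̄/d₂ = 29.1517 + 3 × 0.6255 / 1.128 = 30.8151

30.815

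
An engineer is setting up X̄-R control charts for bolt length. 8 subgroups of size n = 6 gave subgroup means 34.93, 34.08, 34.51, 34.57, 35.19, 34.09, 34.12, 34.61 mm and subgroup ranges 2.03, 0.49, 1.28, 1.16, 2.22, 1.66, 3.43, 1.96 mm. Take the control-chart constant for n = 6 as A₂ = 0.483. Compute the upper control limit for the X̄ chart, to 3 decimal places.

X̄̄ = (34.93 + 34.08 + 34.51 + 34.57 + 35.19 + 34.09 + 34.12 + 34.61) / 8 = 276.1000 / 8 = 34.5125
R̄ = (2.03 + 0.49 + 1.28 + 1.16 + 2.22 + 1.66 + 3.43 + 1.96) / 8 = 14.2300 / 8 = 1.7788
UCL = X̄̄ + A₂·R̄ = 34.5125 + 0.483 × 1.7788 = 35.3716

35.372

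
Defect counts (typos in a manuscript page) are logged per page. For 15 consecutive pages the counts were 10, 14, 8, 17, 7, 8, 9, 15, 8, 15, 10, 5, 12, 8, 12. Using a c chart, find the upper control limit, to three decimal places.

20.270

c̄ = (10 + 14 + 8 + 17 + 7 + 8 + 9 + 15 + 8 + 15 + 10 + 5 + 12 + 8 + 12) / 15 = 158 / 15 = 10.5333
UCL = c̄ + 3√c̄ = 10.5333 + 3 × √10.5333 = 10.5333 + 3 × 3.2455 = 20.2699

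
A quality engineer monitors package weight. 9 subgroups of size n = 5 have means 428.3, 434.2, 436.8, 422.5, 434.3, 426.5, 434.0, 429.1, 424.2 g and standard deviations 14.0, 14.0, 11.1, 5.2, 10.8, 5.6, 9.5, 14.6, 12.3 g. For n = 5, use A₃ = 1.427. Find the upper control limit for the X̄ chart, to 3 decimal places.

445.385

X̄̄ = (428.3 + 434.2 + 436.8 + 422.5 + 434.3 + 426.5 + 434.0 + 429.1 + 424.2) / 9 = 429.9889
s̄ = (14.0 + 14.0 + 11.1 + 5.2 + 10.8 + 5.6 + 9.5 + 14.6 + 12.3) / 9 = 10.7889
UCL = X̄̄ + A₃·s̄ = 429.9889 + 1.427 × 10.7889 = 445.3846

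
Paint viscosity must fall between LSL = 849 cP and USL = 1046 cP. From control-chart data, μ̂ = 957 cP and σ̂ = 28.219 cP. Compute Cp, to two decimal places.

1.16

Cp = (USL − LSL) / (6σ̂) = (1046 − 849) / (6 × 28.219) = 197.0000 / 169.3140 = 1.1635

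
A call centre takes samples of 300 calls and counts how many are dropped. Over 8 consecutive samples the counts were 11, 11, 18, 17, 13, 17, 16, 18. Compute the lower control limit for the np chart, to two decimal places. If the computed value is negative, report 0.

3.76

p̄ = Σdᵢ / (k·n) = 121 / (8 × 300) = 0.05042
LCL = np̄ − 3·√(np̄(1−p̄)) = 15.1250 − 3 × 3.7898 = 3.7557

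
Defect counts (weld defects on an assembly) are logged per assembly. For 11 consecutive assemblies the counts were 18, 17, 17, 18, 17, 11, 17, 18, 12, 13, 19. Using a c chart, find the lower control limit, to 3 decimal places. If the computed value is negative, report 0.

4.057

c̄ = (18 + 17 + 17 + 18 + 17 + 11 + 17 + 18 + 12 + 13 + 19) / 11 = 177 / 11 = 16.0909
LCL = c̄ − 3√c̄ = 16.0909 − 3 × 4.0113 = 4.0569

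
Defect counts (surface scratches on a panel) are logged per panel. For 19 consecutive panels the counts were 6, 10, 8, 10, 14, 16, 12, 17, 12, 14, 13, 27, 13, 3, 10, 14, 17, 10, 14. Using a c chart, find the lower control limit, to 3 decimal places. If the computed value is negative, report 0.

c̄ = (6 + 10 + 8 + 10 + 14 + 16 + 12 + 17 + 12 + 14 + 13 + 27 + 13 + 3 + 10 + 14 + 17 + 10 + 14) / 19 = 240 / 19 = 12.6316
LCL = c̄ − 3√c̄ = 12.6316 − 3 × 3.5541 = 1.9693

1.969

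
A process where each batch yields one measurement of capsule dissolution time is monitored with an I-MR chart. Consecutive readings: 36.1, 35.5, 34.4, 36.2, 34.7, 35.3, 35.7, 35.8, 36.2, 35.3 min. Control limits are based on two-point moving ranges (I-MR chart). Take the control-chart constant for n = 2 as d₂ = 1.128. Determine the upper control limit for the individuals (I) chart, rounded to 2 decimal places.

37.71

X̄ = (36.1 + 35.5 + 34.4 + 36.2 + 34.7 + 35.3 + 35.7 + 35.8 + 36.2 + 35.3) / 10 = 35.5200
Moving ranges: 0.6, 1.1, 1.8, 1.5, 0.6, 0.4, 0.1, 0.4, 0.9; M̄R̄ = 7.4000 / 9 = 0.8222
UCL = X̄ + 3·M̄R̄/d₂ = 35.5200 + 3 × 0.8222 / 1.128 = 37.7068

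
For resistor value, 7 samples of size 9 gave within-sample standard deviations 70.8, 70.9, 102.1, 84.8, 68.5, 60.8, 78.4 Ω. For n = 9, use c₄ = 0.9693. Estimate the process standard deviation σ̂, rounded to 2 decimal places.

s̄ = (70.8 + 70.9 + 102.1 + 84.8 + 68.5 + 60.8 + 78.4) / 7 = 76.6143
σ̂ = s̄ / c₄ = 76.6143 / 0.9693 = 79.0408

79.04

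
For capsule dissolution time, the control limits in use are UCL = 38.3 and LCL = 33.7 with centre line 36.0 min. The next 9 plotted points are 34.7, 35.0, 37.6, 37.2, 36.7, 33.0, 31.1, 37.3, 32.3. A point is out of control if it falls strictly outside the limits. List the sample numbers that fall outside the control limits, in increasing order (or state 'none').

Compare each point to [33.7, 38.3]: sample 6 = 33.0 < LCL; sample 7 = 31.1 < LCL; sample 9 = 32.3 < LCL.

6, 7, 9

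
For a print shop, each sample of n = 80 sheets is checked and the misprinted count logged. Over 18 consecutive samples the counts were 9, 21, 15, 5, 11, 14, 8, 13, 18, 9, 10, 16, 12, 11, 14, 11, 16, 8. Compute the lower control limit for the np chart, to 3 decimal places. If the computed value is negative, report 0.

2.606

p̄ = Σdᵢ / (k·n) = 221 / (18 × 80) = 0.15347
LCL = np̄ − 3·√(np̄(1−p̄)) = 12.2778 − 3 × 3.2239 = 2.6061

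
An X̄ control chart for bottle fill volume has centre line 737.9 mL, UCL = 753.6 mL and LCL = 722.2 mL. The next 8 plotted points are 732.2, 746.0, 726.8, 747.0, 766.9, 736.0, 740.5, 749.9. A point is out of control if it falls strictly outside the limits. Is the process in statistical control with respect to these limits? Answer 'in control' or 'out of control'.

out of control

Compare each point to [722.2, 753.6]: sample 5 = 766.9 > UCL.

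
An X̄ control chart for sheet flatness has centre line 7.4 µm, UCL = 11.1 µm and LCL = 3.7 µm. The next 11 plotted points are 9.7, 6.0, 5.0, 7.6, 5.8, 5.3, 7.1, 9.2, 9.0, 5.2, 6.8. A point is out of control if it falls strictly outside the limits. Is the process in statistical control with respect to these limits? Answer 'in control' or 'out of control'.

All 11 points lie within [3.7, 11.1].

in control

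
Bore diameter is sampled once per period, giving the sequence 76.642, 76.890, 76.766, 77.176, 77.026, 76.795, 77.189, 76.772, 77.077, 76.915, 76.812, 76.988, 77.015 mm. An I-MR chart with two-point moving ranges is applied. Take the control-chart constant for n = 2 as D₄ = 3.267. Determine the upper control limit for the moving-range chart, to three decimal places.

0.748

Moving ranges: 0.248, 0.124, 0.410, 0.150, 0.231, 0.394, 0.417, 0.305, 0.162, 0.103, 0.176, 0.027; M̄R̄ = 2.7470 / 12 = 0.2289
UCL_MR = D₄·M̄R̄ = 3.267 × 0.2289 = 0.7479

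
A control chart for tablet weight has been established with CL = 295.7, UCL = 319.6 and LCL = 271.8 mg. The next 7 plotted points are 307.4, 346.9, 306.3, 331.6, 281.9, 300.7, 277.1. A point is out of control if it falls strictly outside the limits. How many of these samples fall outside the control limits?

2

Compare each point to [271.8, 319.6]: sample 2 = 346.9 > UCL; sample 4 = 331.6 > UCL.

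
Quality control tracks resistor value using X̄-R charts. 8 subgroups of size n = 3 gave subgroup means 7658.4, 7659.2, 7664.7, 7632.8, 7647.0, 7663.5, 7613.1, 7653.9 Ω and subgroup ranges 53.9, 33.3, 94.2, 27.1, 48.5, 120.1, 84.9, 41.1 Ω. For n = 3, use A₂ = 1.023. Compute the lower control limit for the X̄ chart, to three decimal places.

X̄̄ = (7658.4 + 7659.2 + 7664.7 + 7632.8 + 7647.0 + 7663.5 + 7613.1 + 7653.9) / 8 = 61192.6000 / 8 = 7649.0750
R̄ = (53.9 + 33.3 + 94.2 + 27.1 + 48.5 + 120.1 + 84.9 + 41.1) / 8 = 503.1000 / 8 = 62.8875
LCL = X̄̄ − A₂·R̄ = 7649.0750 − 1.023 × 62.8875 = 7584.7411

7584.741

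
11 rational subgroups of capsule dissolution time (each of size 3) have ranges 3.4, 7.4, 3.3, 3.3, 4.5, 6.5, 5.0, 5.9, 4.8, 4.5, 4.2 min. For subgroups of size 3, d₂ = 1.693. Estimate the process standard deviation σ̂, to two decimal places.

R̄ = (3.4 + 7.4 + 3.3 + 3.3 + 4.5 + 6.5 + 5.0 + 5.9 + 4.8 + 4.5 + 4.2) / 11 = 4.8000
σ̂ = R̄ / d₂ = 4.8000 / 1.693 = 2.8352

2.84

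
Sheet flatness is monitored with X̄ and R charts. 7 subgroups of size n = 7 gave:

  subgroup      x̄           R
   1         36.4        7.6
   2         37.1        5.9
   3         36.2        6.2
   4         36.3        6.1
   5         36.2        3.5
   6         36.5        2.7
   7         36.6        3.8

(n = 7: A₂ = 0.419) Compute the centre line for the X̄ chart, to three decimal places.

36.471

X̄̄ = (36.4 + 37.1 + 36.2 + 36.3 + 36.2 + 36.5 + 36.6) / 7 = 255.3000 / 7 = 36.4714
CL = X̄̄ = 36.4714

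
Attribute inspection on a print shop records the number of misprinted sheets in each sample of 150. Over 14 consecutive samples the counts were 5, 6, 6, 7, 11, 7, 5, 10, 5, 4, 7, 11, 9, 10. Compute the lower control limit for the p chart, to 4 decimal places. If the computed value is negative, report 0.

p̄ = Σdᵢ / (k·n) = 103 / (14 × 150) = 0.04905
LCL = p̄ − 3·√(p̄(1−p̄)/n) = 0.04905 − 3 × 0.01763 = -0.00385 → 0 (negative, so LCL = 0)

0.0000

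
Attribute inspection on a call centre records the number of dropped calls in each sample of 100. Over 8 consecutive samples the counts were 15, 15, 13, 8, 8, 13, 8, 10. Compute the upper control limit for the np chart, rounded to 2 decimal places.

20.73

p̄ = Σdᵢ / (k·n) = 90 / (8 × 100) = 0.11250
UCL = np̄ + 3·√(np̄(1−p̄)) = 11.2500 + 3 × √(11.2500×0.88750) = 11.2500 + 3 × 3.1598 = 20.7294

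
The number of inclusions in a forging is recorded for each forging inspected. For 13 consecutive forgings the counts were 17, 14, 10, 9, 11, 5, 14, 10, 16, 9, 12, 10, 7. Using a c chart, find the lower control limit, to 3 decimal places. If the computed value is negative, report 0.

1.092

c̄ = (17 + 14 + 10 + 9 + 11 + 5 + 14 + 10 + 16 + 9 + 12 + 10 + 7) / 13 = 144 / 13 = 11.0769
LCL = c̄ − 3√c̄ = 11.0769 − 3 × 3.3282 = 1.0923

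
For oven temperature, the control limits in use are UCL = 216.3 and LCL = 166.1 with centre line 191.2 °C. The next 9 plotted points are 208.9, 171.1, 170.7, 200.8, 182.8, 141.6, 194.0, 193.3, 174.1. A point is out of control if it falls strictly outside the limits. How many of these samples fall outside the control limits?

Compare each point to [166.1, 216.3]: sample 6 = 141.6 < LCL.

1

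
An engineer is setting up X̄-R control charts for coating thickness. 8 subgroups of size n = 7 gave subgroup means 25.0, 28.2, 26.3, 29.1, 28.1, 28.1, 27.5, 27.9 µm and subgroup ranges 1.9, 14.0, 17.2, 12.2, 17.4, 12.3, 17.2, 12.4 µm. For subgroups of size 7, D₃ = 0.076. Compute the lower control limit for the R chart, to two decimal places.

R̄ = (1.9 + 14.0 + 17.2 + 12.2 + 17.4 + 12.3 + 17.2 + 12.4) / 8 = 104.6000 / 8 = 13.0750
LCL_R = D₃·R̄ = 0.076 × 13.0750 = 0.9937

0.99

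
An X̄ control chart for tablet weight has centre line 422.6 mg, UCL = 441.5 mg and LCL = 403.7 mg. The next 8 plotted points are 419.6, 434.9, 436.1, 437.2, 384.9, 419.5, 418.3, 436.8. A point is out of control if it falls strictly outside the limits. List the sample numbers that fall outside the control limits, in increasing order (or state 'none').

5

Compare each point to [403.7, 441.5]: sample 5 = 384.9 < LCL.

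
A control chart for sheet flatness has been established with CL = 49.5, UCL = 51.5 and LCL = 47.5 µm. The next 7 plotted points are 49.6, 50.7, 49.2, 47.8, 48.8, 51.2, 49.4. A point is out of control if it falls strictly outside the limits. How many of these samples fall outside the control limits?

All 7 points lie within [47.5, 51.5].

0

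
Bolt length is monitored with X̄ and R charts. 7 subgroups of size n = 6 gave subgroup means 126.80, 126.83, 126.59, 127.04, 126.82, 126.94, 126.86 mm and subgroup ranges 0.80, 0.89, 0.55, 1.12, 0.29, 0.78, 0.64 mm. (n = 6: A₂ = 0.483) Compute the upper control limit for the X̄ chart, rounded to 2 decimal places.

X̄̄ = (126.80 + 126.83 + 126.59 + 127.04 + 126.82 + 126.94 + 126.86) / 7 = 887.8800 / 7 = 126.8400
R̄ = (0.80 + 0.89 + 0.55 + 1.12 + 0.29 + 0.78 + 0.64) / 7 = 5.0700 / 7 = 0.7243
UCL = X̄̄ + A₂·R̄ = 126.8400 + 0.483 × 0.7243 = 127.1898

127.19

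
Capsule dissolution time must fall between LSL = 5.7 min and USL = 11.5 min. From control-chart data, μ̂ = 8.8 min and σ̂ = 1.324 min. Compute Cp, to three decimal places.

0.730

Cp = (USL − LSL) / (6σ̂) = (11.5 − 5.7) / (6 × 1.324) = 5.8000 / 7.9440 = 0.7301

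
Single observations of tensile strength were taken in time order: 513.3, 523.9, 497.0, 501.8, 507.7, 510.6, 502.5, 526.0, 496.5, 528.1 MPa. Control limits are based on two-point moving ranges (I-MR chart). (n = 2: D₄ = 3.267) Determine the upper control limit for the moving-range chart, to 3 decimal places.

Moving ranges: 10.6, 26.9, 4.8, 5.9, 2.9, 8.1, 23.5, 29.5, 31.6; M̄R̄ = 143.8000 / 9 = 15.9778
UCL_MR = D₄·M̄R̄ = 3.267 × 15.9778 = 52.1994

52.199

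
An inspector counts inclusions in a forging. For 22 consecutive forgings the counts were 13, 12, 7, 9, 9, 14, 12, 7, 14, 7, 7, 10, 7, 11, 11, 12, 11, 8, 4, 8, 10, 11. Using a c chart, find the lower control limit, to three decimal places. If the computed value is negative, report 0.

0.371

c̄ = (13 + 12 + 7 + 9 + 9 + 14 + 12 + 7 + 14 + 7 + 7 + 10 + 7 + 11 + 11 + 12 + 11 + 8 + 4 + 8 + 10 + 11) / 22 = 214 / 22 = 9.7273
LCL = c̄ − 3√c̄ = 9.7273 − 3 × 3.1189 = 0.3707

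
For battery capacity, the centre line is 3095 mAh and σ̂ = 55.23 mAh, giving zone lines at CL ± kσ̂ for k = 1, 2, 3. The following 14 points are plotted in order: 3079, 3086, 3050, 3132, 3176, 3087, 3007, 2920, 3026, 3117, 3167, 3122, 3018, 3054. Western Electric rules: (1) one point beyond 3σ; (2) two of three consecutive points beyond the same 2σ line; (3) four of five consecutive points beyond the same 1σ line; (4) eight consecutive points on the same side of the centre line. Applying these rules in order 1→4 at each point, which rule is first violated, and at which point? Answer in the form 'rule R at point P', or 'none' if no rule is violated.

Zone of each point (C = within 1σ̂, B = 1σ̂–2σ̂, A = 2σ̂–3σ̂, * = beyond 3σ̂; sign = side of CL): 1:-C, 2:-C, 3:-C, 4:+C, 5:+B, 6:-C, 7:-B, 8:-*, 9:-B, 10:+C, 11:+B, 12:+C, 13:-B, 14:-C
Rule 1 (one point beyond the 3σ limits) is satisfied at point 8.

rule 1 at point 8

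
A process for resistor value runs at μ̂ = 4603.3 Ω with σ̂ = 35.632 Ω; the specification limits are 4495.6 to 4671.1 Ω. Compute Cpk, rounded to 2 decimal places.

Cpu = (USL − μ̂) / (3σ̂) = (4671.1 − 4603.3) / (3 × 35.632) = 0.6343; Cpl = (μ̂ − LSL) / (3σ̂) = (4603.3 − 4495.6) / (3 × 35.632) = 1.0075; Cpk = min(Cpu, Cpl) = 0.6343

0.63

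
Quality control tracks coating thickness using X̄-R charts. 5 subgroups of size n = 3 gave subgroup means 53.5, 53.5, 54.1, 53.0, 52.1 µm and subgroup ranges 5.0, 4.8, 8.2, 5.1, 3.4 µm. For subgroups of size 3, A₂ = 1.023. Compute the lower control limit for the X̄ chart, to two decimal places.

47.82

X̄̄ = (53.5 + 53.5 + 54.1 + 53.0 + 52.1) / 5 = 266.2000 / 5 = 53.2400
R̄ = (5.0 + 4.8 + 8.2 + 5.1 + 3.4) / 5 = 26.5000 / 5 = 5.3000
LCL = X̄̄ − A₂·R̄ = 53.2400 − 1.023 × 5.3000 = 47.8181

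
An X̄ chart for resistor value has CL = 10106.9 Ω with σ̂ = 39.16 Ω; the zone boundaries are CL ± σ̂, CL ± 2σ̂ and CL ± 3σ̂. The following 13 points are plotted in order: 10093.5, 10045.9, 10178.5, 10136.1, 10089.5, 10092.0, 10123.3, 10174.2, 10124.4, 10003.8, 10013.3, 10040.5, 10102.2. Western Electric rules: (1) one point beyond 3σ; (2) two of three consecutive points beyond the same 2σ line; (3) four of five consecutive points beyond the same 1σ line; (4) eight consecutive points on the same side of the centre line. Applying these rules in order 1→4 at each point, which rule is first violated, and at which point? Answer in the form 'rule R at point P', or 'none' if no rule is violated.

rule 2 at point 11

Zone of each point (C = within 1σ̂, B = 1σ̂–2σ̂, A = 2σ̂–3σ̂, * = beyond 3σ̂; sign = side of CL): 1:-C, 2:-B, 3:+B, 4:+C, 5:-C, 6:-C, 7:+C, 8:+B, 9:+C, 10:-A, 11:-A, 12:-B, 13:-C
Rule 2 (two of three consecutive points beyond the same 2σ limit) is satisfied at point 11.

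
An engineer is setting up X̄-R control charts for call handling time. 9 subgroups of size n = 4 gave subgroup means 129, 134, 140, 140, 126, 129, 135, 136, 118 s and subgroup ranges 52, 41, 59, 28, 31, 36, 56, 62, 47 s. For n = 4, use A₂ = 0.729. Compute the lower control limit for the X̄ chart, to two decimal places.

98.52

X̄̄ = (129 + 134 + 140 + 140 + 126 + 129 + 135 + 136 + 118) / 9 = 1187.0000 / 9 = 131.8889
R̄ = (52 + 41 + 59 + 28 + 31 + 36 + 56 + 62 + 47) / 9 = 412.0000 / 9 = 45.7778
LCL = X̄̄ − A₂·R̄ = 131.8889 − 0.729 × 45.7778 = 98.5169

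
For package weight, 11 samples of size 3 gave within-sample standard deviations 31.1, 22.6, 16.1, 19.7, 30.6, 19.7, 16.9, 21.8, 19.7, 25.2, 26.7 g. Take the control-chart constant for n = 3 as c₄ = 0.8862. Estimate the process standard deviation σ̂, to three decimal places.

25.656

s̄ = (31.1 + 22.6 + 16.1 + 19.7 + 30.6 + 19.7 + 16.9 + 21.8 + 19.7 + 25.2 + 26.7) / 11 = 22.7364
σ̂ = s̄ / c₄ = 22.7364 / 0.8862 = 25.6560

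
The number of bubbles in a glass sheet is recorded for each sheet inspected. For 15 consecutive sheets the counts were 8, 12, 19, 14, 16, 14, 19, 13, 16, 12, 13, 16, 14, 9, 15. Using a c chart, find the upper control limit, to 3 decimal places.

c̄ = (8 + 12 + 19 + 14 + 16 + 14 + 19 + 13 + 16 + 12 + 13 + 16 + 14 + 9 + 15) / 15 = 210 / 15 = 14.0000
UCL = c̄ + 3√c̄ = 14.0000 + 3 × √14.0000 = 14.0000 + 3 × 3.7417 = 25.2250

25.225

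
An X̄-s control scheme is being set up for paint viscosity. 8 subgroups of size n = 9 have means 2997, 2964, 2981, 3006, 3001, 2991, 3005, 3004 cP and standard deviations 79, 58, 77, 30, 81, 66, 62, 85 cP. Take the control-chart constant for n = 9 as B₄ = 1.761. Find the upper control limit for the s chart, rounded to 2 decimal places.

118.43

s̄ = (79 + 58 + 77 + 30 + 81 + 66 + 62 + 85) / 8 = 67.2500
UCL_s = B₄·s̄ = 1.761 × 67.2500 = 118.4272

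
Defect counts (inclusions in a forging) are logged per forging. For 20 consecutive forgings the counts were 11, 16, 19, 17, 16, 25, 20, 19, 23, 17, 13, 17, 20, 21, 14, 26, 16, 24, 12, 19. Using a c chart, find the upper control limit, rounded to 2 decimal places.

c̄ = (11 + 16 + 19 + 17 + 16 + 25 + 20 + 19 + 23 + 17 + 13 + 17 + 20 + 21 + 14 + 26 + 16 + 24 + 12 + 19) / 20 = 365 / 20 = 18.2500
UCL = c̄ + 3√c̄ = 18.2500 + 3 × √18.2500 = 18.2500 + 3 × 4.2720 = 31.0660

31.07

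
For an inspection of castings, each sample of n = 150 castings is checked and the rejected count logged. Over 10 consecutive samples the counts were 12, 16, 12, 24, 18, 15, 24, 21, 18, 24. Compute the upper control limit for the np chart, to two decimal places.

30.45

p̄ = Σdᵢ / (k·n) = 184 / (10 × 150) = 0.12267
UCL = np̄ + 3·√(np̄(1−p̄)) = 18.4000 + 3 × √(18.4000×0.87733) = 18.4000 + 3 × 4.0178 = 30.4535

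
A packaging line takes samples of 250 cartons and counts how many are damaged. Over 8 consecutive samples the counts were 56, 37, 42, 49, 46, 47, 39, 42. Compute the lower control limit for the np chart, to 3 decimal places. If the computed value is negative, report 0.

p̄ = Σdᵢ / (k·n) = 358 / (8 × 250) = 0.17900
LCL = np̄ − 3·√(np̄(1−p̄)) = 44.7500 − 3 × 6.0613 = 26.5660

26.566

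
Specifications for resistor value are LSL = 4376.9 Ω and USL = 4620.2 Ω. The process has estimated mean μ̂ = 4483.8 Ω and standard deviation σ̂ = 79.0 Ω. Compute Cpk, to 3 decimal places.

0.451

Cpu = (USL − μ̂) / (3σ̂) = (4620.2 − 4483.8) / (3 × 79.0) = 0.5755; Cpl = (μ̂ − LSL) / (3σ̂) = (4483.8 − 4376.9) / (3 × 79.0) = 0.4511; Cpk = min(Cpu, Cpl) = 0.4511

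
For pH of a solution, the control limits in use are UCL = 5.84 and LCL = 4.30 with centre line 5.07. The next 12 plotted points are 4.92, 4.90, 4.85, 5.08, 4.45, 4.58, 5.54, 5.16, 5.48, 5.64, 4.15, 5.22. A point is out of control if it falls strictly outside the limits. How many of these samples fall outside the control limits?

1

Compare each point to [4.30, 5.84]: sample 11 = 4.15 < LCL.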